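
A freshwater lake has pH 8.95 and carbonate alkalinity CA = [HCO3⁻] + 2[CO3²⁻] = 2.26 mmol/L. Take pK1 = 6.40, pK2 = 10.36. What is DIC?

CA = [HCO3⁻] + 2[CO3²⁻] = (α₁ + 2α₂)·DIC
At pH 8.95: [H⁺]/K1 = 10^-2.55 = 0.0028184, K2/[H⁺] = 10^-1.41 = 0.038905
α₁ = 1/(1 + 0.0028184 + 0.038905) = 1/1.0417 = 0.9599; α₂ = α₁·K2/[H⁺] = 0.03735
α₁ + 2α₂ = 1.0346
DIC = CA / (α₁ + 2α₂) = 2.26 / 1.0346 = 2.18 mmol/L

DIC = 2.18 mmol/L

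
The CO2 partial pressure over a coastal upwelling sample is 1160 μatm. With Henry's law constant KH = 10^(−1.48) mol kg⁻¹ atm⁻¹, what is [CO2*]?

KH = 10^(−1.48) = 3.311×10^-2 mol kg⁻¹ atm⁻¹
[CO2*] = KH · pCO2 = 3.311×10^-2 × 1160×10^-6 atm = 3.84×10^-5 mol/kg

[CO2*] = 38.4 μmol/kg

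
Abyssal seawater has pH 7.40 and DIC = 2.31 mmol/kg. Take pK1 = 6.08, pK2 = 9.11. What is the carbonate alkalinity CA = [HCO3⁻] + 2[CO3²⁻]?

CA = [HCO3⁻] + 2[CO3²⁻] = (α₁ + 2α₂)·DIC
At pH 7.40: [H⁺]/K1 = 10^-1.32 = 0.047863, K2/[H⁺] = 10^-1.71 = 0.019498
α₁ = 1/(1 + 0.047863 + 0.019498) = 1/1.0674 = 0.9369; α₂ = α₁·K2/[H⁺] = 0.01827
α₁ + 2α₂ = 0.9734
CA = 0.9734 × 2.31 = 2.25 mmol/kg

CA = 2.25 mmol/kg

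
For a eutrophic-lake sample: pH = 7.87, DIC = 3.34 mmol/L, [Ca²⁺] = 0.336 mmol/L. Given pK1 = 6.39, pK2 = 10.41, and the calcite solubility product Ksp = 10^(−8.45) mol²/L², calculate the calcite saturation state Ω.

Ω = 0.880

α₂ = 1 / (1 + [H⁺]/K2 + [H⁺]²/(K1K2)) = 1 / (1 + 10^+2.54 + 10^+1.06)
   = 1 / (1 + 346.74 + 11.482) = 1/359.22 = 0.002784
[CO3²⁻] = α₂ × DIC = 0.002784 × 3.34 = 0.009298 mmol/L = 9.298 μmol/L
Ksp = 10^(−8.45) = 3.548×10^-9
Ω = [Ca²⁺][CO3²⁻]/Ksp = (0.336×10^-3)(9.298×10^-6) / 3.548×10^-9 = 0.880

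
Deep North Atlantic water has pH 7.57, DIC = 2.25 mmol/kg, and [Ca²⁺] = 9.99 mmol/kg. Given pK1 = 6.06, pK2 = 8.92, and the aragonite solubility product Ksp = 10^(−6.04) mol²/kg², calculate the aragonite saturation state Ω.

Ω = 1.02

α₂ = 1 / (1 + [H⁺]/K2 + [H⁺]²/(K1K2)) = 1 / (1 + 10^+1.35 + 10^-0.16)
   = 1 / (1 + 22.387 + 0.69183) = 1/24.079 = 0.04153
[CO3²⁻] = α₂ × DIC = 0.04153 × 2.25 = 0.09344 mmol/kg
Ksp = 10^(−6.04) = 9.120×10^-7
Ω = [Ca²⁺][CO3²⁻]/Ksp = (9.99×10^-3)(9.344×10^-5) / 9.120×10^-7 = 1.02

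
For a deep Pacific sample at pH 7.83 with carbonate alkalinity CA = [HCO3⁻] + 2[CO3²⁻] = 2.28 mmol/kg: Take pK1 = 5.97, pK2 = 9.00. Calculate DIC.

CA = [HCO3⁻] + 2[CO3²⁻] = (α₁ + 2α₂)·DIC
At pH 7.83: [H⁺]/K1 = 10^-1.86 = 0.013804, K2/[H⁺] = 10^-1.17 = 0.067608
α₁ = 1/(1 + 0.013804 + 0.067608) = 1/1.0814 = 0.9247; α₂ = α₁·K2/[H⁺] = 0.06252
α₁ + 2α₂ = 1.0498
DIC = CA / (α₁ + 2α₂) = 2.28 / 1.0498 = 2.17 mmol/kg

DIC = 2.17 mmol/kg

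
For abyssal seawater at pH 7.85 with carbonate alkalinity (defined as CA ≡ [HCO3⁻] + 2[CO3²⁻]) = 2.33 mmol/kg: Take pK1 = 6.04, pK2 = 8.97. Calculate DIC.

CA = [HCO3⁻] + 2[CO3²⁻] = (α₁ + 2α₂)·DIC
At pH 7.85: [H⁺]/K1 = 10^-1.81 = 0.015488, K2/[H⁺] = 10^-1.12 = 0.075858
α₁ = 1/(1 + 0.015488 + 0.075858) = 1/1.0913 = 0.9163; α₂ = α₁·K2/[H⁺] = 0.06951
α₁ + 2α₂ = 1.0553
DIC = CA / (α₁ + 2α₂) = 2.33 / 1.0553 = 2.21 mmol/kg

DIC = 2.21 mmol/kg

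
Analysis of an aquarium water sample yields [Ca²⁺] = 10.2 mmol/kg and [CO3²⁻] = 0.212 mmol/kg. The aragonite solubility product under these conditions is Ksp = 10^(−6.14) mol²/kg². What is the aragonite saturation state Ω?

Ω = 2.98

Ksp = 10^(−6.14) = 7.244×10^-7
Ω = [Ca²⁺][CO3²⁻]/Ksp = (10.2×10^-3)(0.212×10^-3) / 7.244×10^-7 = 2.98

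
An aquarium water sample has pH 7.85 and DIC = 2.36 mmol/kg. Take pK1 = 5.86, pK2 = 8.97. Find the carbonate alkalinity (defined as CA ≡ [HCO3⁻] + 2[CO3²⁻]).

CA = 2.50 mmol/kg

CA = [HCO3⁻] + 2[CO3²⁻] = (α₁ + 2α₂)·DIC
At pH 7.85: [H⁺]/K1 = 10^-1.99 = 0.010233, K2/[H⁺] = 10^-1.12 = 0.075858
α₁ = 1/(1 + 0.010233 + 0.075858) = 1/1.0861 = 0.9207; α₂ = α₁·K2/[H⁺] = 0.06984
α₁ + 2α₂ = 1.0604
CA = 1.0604 × 2.36 = 2.50 mmol/kg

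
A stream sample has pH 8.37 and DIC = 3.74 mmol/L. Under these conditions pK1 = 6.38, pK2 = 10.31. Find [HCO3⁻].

α₁ = 1 / (1 + [H⁺]/K1 + K2/[H⁺]) = 1 / (1 + 10^-1.99 + 10^-1.94)
   = 1 / (1 + 0.010233 + 0.011482) = 1/1.0217 = 0.9787
[HCO3⁻] = α₁ × DIC = 0.9787 × 3.74 = 3.66 mmol/L

[HCO3⁻] = 3.66 mmol/L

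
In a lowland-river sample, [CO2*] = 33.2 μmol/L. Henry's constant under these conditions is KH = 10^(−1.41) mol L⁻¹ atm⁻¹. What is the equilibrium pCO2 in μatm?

KH = 10^(−1.41) = 3.890×10^-2 mol L⁻¹ atm⁻¹
pCO2 = [CO2*]/KH = 33.2×10^-6 / 3.890×10^-2 = 8.53×10^-4 atm = 853 μatm

pCO2 = 853 μatm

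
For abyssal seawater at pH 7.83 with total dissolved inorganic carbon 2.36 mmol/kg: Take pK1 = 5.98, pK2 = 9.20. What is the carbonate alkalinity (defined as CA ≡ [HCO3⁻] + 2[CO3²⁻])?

CA = 2.42 mmol/kg

CA = [HCO3⁻] + 2[CO3²⁻] = (α₁ + 2α₂)·DIC
At pH 7.83: [H⁺]/K1 = 10^-1.85 = 0.014125, K2/[H⁺] = 10^-1.37 = 0.042658
α₁ = 1/(1 + 0.014125 + 0.042658) = 1/1.0568 = 0.9463; α₂ = α₁·K2/[H⁺] = 0.04037
α₁ + 2α₂ = 1.0270
CA = 1.0270 × 2.36 = 2.42 mmol/kg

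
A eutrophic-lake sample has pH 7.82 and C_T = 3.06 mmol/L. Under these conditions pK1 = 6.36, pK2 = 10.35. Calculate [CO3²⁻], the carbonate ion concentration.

[CO3²⁻] = 8.70 μmol/L

α₂ = 1 / (1 + [H⁺]/K2 + [H⁺]²/(K1K2)) = 1 / (1 + 10^+2.53 + 10^+1.07)
   = 1 / (1 + 338.84 + 11.749) = 1/351.59 = 0.002844
[CO3²⁻] = α₂ × DIC = 0.002844 × 3.06 = 0.00870 mmol/L = 8.70 μmol/L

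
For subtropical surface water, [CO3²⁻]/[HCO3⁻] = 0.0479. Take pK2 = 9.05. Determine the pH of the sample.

pH = 7.73

From K2 = [H⁺][CO3²⁻]/[HCO3⁻]:  pH = pK2 + log₁₀([CO3²⁻]/[HCO3⁻])
log₁₀(0.0479) = -1.320
pH = 9.05 + (-1.320) = 7.73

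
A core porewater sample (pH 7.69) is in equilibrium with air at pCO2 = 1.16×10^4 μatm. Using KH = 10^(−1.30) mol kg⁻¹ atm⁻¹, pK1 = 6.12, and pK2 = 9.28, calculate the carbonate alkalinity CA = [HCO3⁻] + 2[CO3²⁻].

CA = 22.7 mmol/kg

[CO2*] = KH · pCO2 = 10^(−1.30) × 1.16×10^4×10^-6 = 5.814×10^-4 mol/kg
α₀ = 1/(1 + K1/[H⁺] + K1K2/[H⁺]²) = 1/(1 + 10^+1.57 + 10^-0.02) = 0.02557
DIC = [CO2*]/α₀ = 5.814×10^-4 / 0.02557 = 22.74 mmol/kg
CA = (α₁ + 2α₂)·DIC = (0.9500 + 2×0.02442) × 22.74 = 22.7 mmol/kg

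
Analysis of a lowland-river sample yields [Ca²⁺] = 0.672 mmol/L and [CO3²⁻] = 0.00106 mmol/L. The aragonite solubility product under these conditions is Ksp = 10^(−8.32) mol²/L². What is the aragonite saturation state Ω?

Ω = 0.149

Ksp = 10^(−8.32) = 4.786×10^-9
Ω = [Ca²⁺][CO3²⁻]/Ksp = (0.672×10^-3)(0.00106×10^-3) / 4.786×10^-9 = 0.149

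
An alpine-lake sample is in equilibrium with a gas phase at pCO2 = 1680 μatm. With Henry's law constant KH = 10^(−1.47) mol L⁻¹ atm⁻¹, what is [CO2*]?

KH = 10^(−1.47) = 3.388×10^-2 mol L⁻¹ atm⁻¹
[CO2*] = KH · pCO2 = 3.388×10^-2 × 1680×10^-6 atm = 5.69×10^-5 mol/L

[CO2*] = 56.9 μmol/L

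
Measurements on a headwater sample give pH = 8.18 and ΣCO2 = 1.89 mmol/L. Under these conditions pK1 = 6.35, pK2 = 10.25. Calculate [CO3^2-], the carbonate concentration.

α₂ = 1 / (1 + [H⁺]/K2 + [H⁺]²/(K1K2)) = 1 / (1 + 10^+2.07 + 10^+0.24)
   = 1 / (1 + 117.49 + 1.7378) = 1/120.23 = 0.008318
[CO3²⁻] = α₂ × DIC = 0.008318 × 1.89 = 0.0157 mmol/L = 15.7 μmol/L

[CO3²⁻] = 15.7 μmol/L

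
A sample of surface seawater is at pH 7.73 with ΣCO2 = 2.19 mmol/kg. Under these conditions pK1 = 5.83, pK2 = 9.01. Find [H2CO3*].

[CO2*] = 0.0259 mmol/kg

α₀ = 1 / (1 + K1/[H⁺] + K1K2/[H⁺]²) = 1 / (1 + 10^+1.90 + 10^+0.62)
   = 1 / (1 + 79.433 + 4.1687) = 1/84.602 = 0.01182
[CO2*] = α₀ × DIC = 0.01182 × 2.19 = 0.0259 mmol/kg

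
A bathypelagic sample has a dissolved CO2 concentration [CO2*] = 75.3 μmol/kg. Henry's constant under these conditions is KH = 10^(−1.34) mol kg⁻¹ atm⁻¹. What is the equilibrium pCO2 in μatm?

KH = 10^(−1.34) = 4.571×10^-2 mol kg⁻¹ atm⁻¹
pCO2 = [CO2*]/KH = 75.3×10^-6 / 4.571×10^-2 = 1.65×10^-3 atm = 1650 μatm

pCO2 = 1650 μatm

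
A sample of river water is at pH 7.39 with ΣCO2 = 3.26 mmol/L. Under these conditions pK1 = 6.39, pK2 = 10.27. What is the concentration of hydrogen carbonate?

α₁ = 1 / (1 + [H⁺]/K1 + K2/[H⁺]) = 1 / (1 + 10^-1.00 + 10^-2.88)
   = 1 / (1 + 0.10000 + 0.0013183) = 1/1.1013 = 0.9080
[HCO3⁻] = α₁ × DIC = 0.9080 × 3.26 = 2.96 mmol/L

[HCO3⁻] = 2.96 mmol/L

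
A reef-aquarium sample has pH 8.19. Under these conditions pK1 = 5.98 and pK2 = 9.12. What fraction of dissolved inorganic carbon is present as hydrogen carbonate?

α₁ = 0.890

α₁ = 1 / (1 + [H⁺]/K1 + K2/[H⁺]) = 1 / (1 + 10^-2.21 + 10^-0.93)
   = 1 / (1 + 0.0061660 + 0.11749) = 1/1.1237 = 0.8900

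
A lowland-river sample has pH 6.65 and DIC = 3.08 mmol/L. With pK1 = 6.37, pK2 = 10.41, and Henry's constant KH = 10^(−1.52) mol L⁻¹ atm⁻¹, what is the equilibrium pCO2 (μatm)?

α₀ = 1 / (1 + K1/[H⁺] + K1K2/[H⁺]²) = 1 / (1 + 10^+0.28 + 10^-3.48)
   = 1 / (1 + 1.9055 + 0.00033113) = 1/2.9058 = 0.3441
[CO2*] = α₀ × DIC = 0.3441 × 3.08 = 1.060 mmol/L
pCO2 = [CO2*]/KH = 1.060×10^-3 / 3.020×10^-2 = 3.51×10^4 μatm

pCO2 = 3.51×10^4 μatm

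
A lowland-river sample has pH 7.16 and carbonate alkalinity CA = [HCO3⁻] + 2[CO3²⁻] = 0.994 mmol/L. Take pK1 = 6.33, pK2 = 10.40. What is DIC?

CA = [HCO3⁻] + 2[CO3²⁻] = (α₁ + 2α₂)·DIC
At pH 7.16: [H⁺]/K1 = 10^-0.83 = 0.14791, K2/[H⁺] = 10^-3.24 = 0.00057544
α₁ = 1/(1 + 0.14791 + 0.00057544) = 1/1.1485 = 0.8707; α₂ = α₁·K2/[H⁺] = 0.0005010
α₁ + 2α₂ = 0.8717
DIC = CA / (α₁ + 2α₂) = 0.994 / 0.8717 = 1.14 mmol/L

DIC = 1.14 mmol/L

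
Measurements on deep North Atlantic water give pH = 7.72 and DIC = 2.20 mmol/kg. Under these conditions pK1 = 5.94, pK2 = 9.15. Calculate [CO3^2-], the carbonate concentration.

α₂ = 1 / (1 + [H⁺]/K2 + [H⁺]²/(K1K2)) = 1 / (1 + 10^+1.43 + 10^-0.35)
   = 1 / (1 + 26.915 + 0.44668) = 1/28.362 = 0.03526
[CO3²⁻] = α₂ × DIC = 0.03526 × 2.20 = 0.0776 mmol/kg

[CO3²⁻] = 0.0776 mmol/kg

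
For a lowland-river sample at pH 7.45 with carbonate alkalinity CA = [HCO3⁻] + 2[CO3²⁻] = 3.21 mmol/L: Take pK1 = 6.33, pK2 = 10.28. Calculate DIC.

CA = [HCO3⁻] + 2[CO3²⁻] = (α₁ + 2α₂)·DIC
At pH 7.45: [H⁺]/K1 = 10^-1.12 = 0.075858, K2/[H⁺] = 10^-2.83 = 0.0014791
α₁ = 1/(1 + 0.075858 + 0.0014791) = 1/1.0773 = 0.9282; α₂ = α₁·K2/[H⁺] = 0.001373
α₁ + 2α₂ = 0.9310
DIC = CA / (α₁ + 2α₂) = 3.21 / 0.9310 = 3.45 mmol/L

DIC = 3.45 mmol/L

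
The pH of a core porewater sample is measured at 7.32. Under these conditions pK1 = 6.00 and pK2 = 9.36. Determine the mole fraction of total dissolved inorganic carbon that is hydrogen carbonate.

α₁ = 1 / (1 + [H⁺]/K1 + K2/[H⁺]) = 1 / (1 + 10^-1.32 + 10^-2.04)
   = 1 / (1 + 0.047863 + 0.0091201) = 1/1.0570 = 0.9461

α₁ = 0.946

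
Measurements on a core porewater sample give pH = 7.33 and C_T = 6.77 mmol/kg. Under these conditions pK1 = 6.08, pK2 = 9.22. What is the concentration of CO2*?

[CO2*] = 0.356 mmol/kg

α₀ = 1 / (1 + K1/[H⁺] + K1K2/[H⁺]²) = 1 / (1 + 10^+1.25 + 10^-0.64)
   = 1 / (1 + 17.783 + 0.22909) = 1/19.012 = 0.05260
[CO2*] = α₀ × DIC = 0.05260 × 6.77 = 0.356 mmol/kg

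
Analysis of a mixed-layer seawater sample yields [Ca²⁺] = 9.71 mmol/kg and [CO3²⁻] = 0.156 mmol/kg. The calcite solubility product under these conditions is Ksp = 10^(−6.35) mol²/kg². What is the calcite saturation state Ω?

Ω = 3.39

Ksp = 10^(−6.35) = 4.467×10^-7
Ω = [Ca²⁺][CO3²⁻]/Ksp = (9.71×10^-3)(0.156×10^-3) / 4.467×10^-7 = 3.39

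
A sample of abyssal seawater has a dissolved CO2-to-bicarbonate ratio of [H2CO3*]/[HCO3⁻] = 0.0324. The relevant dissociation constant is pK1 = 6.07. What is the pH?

pH = 7.56

From K1 = [H⁺][HCO3⁻]/[H2CO3*]:  pH = pK1 − log₁₀([H2CO3*]/[HCO3⁻])
log₁₀(0.0324) = -1.489
pH = 6.07 − (-1.489) = 7.56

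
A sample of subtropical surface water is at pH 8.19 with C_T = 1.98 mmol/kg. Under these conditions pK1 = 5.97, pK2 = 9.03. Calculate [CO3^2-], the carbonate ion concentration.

α₂ = 1 / (1 + [H⁺]/K2 + [H⁺]²/(K1K2)) = 1 / (1 + 10^+0.84 + 10^-1.38)
   = 1 / (1 + 6.9183 + 0.041687) = 1/7.9600 = 0.1256
[CO3²⁻] = α₂ × DIC = 0.1256 × 1.98 = 0.249 mmol/kg

[CO3²⁻] = 0.249 mmol/kg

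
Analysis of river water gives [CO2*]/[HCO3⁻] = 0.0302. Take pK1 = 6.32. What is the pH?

From K1 = [H⁺][HCO3⁻]/[CO2*]:  pH = pK1 − log₁₀([CO2*]/[HCO3⁻])
log₁₀(0.0302) = -1.520
pH = 6.32 − (-1.520) = 7.84

pH = 7.84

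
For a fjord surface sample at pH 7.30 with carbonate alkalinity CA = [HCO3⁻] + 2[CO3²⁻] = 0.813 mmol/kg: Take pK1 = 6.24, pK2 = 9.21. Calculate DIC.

CA = [HCO3⁻] + 2[CO3²⁻] = (α₁ + 2α₂)·DIC
At pH 7.30: [H⁺]/K1 = 10^-1.06 = 0.087096, K2/[H⁺] = 10^-1.91 = 0.012303
α₁ = 1/(1 + 0.087096 + 0.012303) = 1/1.0994 = 0.9096; α₂ = α₁·K2/[H⁺] = 0.01119
α₁ + 2α₂ = 0.9320
DIC = CA / (α₁ + 2α₂) = 0.813 / 0.9320 = 0.872 mmol/kg

DIC = 0.872 mmol/kg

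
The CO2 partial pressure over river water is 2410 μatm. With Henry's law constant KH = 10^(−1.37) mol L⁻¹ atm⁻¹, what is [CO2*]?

KH = 10^(−1.37) = 4.266×10^-2 mol L⁻¹ atm⁻¹
[CO2*] = KH · pCO2 = 4.266×10^-2 × 2410×10^-6 atm = 1.03×10^-4 mol/L

[CO2*] = 103 μmol/L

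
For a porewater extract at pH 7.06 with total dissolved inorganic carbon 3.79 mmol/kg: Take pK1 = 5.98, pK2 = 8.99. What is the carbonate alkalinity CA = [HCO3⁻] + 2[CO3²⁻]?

CA = 3.54 mmol/kg

CA = [HCO3⁻] + 2[CO3²⁻] = (α₁ + 2α₂)·DIC
At pH 7.06: [H⁺]/K1 = 10^-1.08 = 0.083176, K2/[H⁺] = 10^-1.93 = 0.011749
α₁ = 1/(1 + 0.083176 + 0.011749) = 1/1.0949 = 0.9133; α₂ = α₁·K2/[H⁺] = 0.01073
α₁ + 2α₂ = 0.9348
CA = 0.9348 × 3.79 = 3.54 mmol/kg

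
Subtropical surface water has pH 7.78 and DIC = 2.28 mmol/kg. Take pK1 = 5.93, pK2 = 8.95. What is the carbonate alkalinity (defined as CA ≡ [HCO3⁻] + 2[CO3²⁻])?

CA = [HCO3⁻] + 2[CO3²⁻] = (α₁ + 2α₂)·DIC
At pH 7.78: [H⁺]/K1 = 10^-1.85 = 0.014125, K2/[H⁺] = 10^-1.17 = 0.067608
α₁ = 1/(1 + 0.014125 + 0.067608) = 1/1.0817 = 0.9244; α₂ = α₁·K2/[H⁺] = 0.06250
α₁ + 2α₂ = 1.0494
CA = 1.0494 × 2.28 = 2.39 mmol/kg

CA = 2.39 mmol/kg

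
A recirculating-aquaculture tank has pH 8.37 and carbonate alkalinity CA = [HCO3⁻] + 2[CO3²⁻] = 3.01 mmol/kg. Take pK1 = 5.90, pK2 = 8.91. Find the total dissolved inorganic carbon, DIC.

CA = [HCO3⁻] + 2[CO3²⁻] = (α₁ + 2α₂)·DIC
At pH 8.37: [H⁺]/K1 = 10^-2.47 = 0.0033884, K2/[H⁺] = 10^-0.54 = 0.28840
α₁ = 1/(1 + 0.0033884 + 0.28840) = 1/1.2918 = 0.7741; α₂ = α₁·K2/[H⁺] = 0.2233
α₁ + 2α₂ = 1.2206
DIC = CA / (α₁ + 2α₂) = 3.01 / 1.2206 = 2.47 mmol/kg

DIC = 2.47 mmol/kg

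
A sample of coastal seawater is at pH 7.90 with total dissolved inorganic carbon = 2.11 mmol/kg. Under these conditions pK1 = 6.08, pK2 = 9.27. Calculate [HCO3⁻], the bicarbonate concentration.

[HCO3⁻] = 1.99 mmol/kg

α₁ = 1 / (1 + [H⁺]/K1 + K2/[H⁺]) = 1 / (1 + 10^-1.82 + 10^-1.37)
   = 1 / (1 + 0.015136 + 0.042658) = 1/1.0578 = 0.9454
[HCO3⁻] = α₁ × DIC = 0.9454 × 2.11 = 1.99 mmol/kg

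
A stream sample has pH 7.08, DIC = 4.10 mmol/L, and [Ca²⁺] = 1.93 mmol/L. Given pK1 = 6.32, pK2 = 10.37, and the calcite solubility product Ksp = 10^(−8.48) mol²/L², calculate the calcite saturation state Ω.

Ω = 1.04

α₂ = 1 / (1 + [H⁺]/K2 + [H⁺]²/(K1K2)) = 1 / (1 + 10^+3.29 + 10^+2.53)
   = 1 / (1 + 1949.8 + 338.84) = 1/2289.7 = 0.0004367
[CO3²⁻] = α₂ × DIC = 0.0004367 × 4.10 = 0.001791 mmol/L = 1.791 μmol/L
Ksp = 10^(−8.48) = 3.311×10^-9
Ω = [Ca²⁺][CO3²⁻]/Ksp = (1.93×10^-3)(1.791×10^-6) / 3.311×10^-9 = 1.04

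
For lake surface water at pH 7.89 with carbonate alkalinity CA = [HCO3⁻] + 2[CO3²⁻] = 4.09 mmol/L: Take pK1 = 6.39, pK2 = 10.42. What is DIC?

DIC = 4.21 mmol/L

CA = [HCO3⁻] + 2[CO3²⁻] = (α₁ + 2α₂)·DIC
At pH 7.89: [H⁺]/K1 = 10^-1.50 = 0.031623, K2/[H⁺] = 10^-2.53 = 0.0029512
α₁ = 1/(1 + 0.031623 + 0.0029512) = 1/1.0346 = 0.9666; α₂ = α₁·K2/[H⁺] = 0.002853
α₁ + 2α₂ = 0.9723
DIC = CA / (α₁ + 2α₂) = 4.09 / 0.9723 = 4.21 mmol/L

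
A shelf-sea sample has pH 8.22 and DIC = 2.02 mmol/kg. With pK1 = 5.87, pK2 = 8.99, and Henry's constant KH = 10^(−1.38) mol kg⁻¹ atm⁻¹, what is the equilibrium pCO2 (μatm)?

pCO2 = 184 μatm

α₀ = 1 / (1 + K1/[H⁺] + K1K2/[H⁺]²) = 1 / (1 + 10^+2.35 + 10^+1.58)
   = 1 / (1 + 223.87 + 38.019) = 1/262.89 = 0.003804
[CO2*] = α₀ × DIC = 0.003804 × 2.02 = 0.007684 mmol/kg = 7.684 μmol/kg
pCO2 = [CO2*]/KH = 7.684×10^-6 / 4.169×10^-2 = 184 μatm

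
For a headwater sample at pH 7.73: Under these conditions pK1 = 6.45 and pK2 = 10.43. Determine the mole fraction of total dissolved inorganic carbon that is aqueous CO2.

α₀ = 0.0498

α₀ = 1 / (1 + K1/[H⁺] + K1K2/[H⁺]²) = 1 / (1 + 10^+1.28 + 10^-1.42)
   = 1 / (1 + 19.055 + 0.038019) = 1/20.093 = 0.04977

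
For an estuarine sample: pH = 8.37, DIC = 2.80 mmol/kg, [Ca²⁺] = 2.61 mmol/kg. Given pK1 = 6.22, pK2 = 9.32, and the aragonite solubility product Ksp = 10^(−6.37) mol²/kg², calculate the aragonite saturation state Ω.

α₂ = 1 / (1 + [H⁺]/K2 + [H⁺]²/(K1K2)) = 1 / (1 + 10^+0.95 + 10^-1.20)
   = 1 / (1 + 8.9125 + 0.063096) = 1/9.9756 = 0.1002
[CO3²⁻] = α₂ × DIC = 0.1002 × 2.80 = 0.2807 mmol/kg
Ksp = 10^(−6.37) = 4.266×10^-7
Ω = [Ca²⁺][CO3²⁻]/Ksp = (2.61×10^-3)(2.807×10^-4) / 4.266×10^-7 = 1.72

Ω = 1.72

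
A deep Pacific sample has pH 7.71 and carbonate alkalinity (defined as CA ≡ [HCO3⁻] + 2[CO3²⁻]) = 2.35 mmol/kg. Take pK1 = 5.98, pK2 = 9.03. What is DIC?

DIC = 2.29 mmol/kg

CA = [HCO3⁻] + 2[CO3²⁻] = (α₁ + 2α₂)·DIC
At pH 7.71: [H⁺]/K1 = 10^-1.73 = 0.018621, K2/[H⁺] = 10^-1.32 = 0.047863
α₁ = 1/(1 + 0.018621 + 0.047863) = 1/1.0665 = 0.9377; α₂ = α₁·K2/[H⁺] = 0.04488
α₁ + 2α₂ = 1.0274
DIC = CA / (α₁ + 2α₂) = 2.35 / 1.0274 = 2.29 mmol/kg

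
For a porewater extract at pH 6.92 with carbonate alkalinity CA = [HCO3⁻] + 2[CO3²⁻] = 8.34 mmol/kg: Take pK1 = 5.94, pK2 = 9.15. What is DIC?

DIC = 9.15 mmol/kg

CA = [HCO3⁻] + 2[CO3²⁻] = (α₁ + 2α₂)·DIC
At pH 6.92: [H⁺]/K1 = 10^-0.98 = 0.10471, K2/[H⁺] = 10^-2.23 = 0.0058884
α₁ = 1/(1 + 0.10471 + 0.0058884) = 1/1.1106 = 0.9004; α₂ = α₁·K2/[H⁺] = 0.005302
α₁ + 2α₂ = 0.9110
DIC = CA / (α₁ + 2α₂) = 8.34 / 0.9110 = 9.15 mmol/kg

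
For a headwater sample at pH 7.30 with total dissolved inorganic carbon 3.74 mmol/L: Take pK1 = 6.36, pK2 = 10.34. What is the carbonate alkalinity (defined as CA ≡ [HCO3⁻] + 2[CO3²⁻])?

CA = 3.36 mmol/L

CA = [HCO3⁻] + 2[CO3²⁻] = (α₁ + 2α₂)·DIC
At pH 7.30: [H⁺]/K1 = 10^-0.94 = 0.11482, K2/[H⁺] = 10^-3.04 = 0.00091201
α₁ = 1/(1 + 0.11482 + 0.00091201) = 1/1.1157 = 0.8963; α₂ = α₁·K2/[H⁺] = 0.0008174
α₁ + 2α₂ = 0.8979
CA = 0.8979 × 3.74 = 3.36 mmol/L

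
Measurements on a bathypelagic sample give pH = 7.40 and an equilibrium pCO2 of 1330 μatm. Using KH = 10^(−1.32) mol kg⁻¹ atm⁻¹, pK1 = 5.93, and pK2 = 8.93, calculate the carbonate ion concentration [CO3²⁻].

[CO3²⁻] = 0.0554 mmol/kg

[CO2*] = KH · pCO2 = 10^(−1.32) × 1330×10^-6 = 6.366×10^-5 mol/kg
α₀ = 1/(1 + K1/[H⁺] + K1K2/[H⁺]²) = 1/(1 + 10^+1.47 + 10^-0.06) = 0.03186
DIC = [CO2*]/α₀ = 6.366×10^-5 / 0.03186 = 1.998 mmol/kg
[CO3²⁻] = α₂·DIC; α₂ = 0.02775, so [CO3²⁻] = 0.02775 × 1.998 = 0.0554 mmol/kg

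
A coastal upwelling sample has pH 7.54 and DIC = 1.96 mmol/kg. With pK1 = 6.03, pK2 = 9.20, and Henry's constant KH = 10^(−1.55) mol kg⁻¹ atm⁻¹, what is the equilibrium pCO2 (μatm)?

pCO2 = 2040 μatm

α₀ = 1 / (1 + K1/[H⁺] + K1K2/[H⁺]²) = 1 / (1 + 10^+1.51 + 10^-0.15)
   = 1 / (1 + 32.359 + 0.70795) = 1/34.067 = 0.02935
[CO2*] = α₀ × DIC = 0.02935 × 1.96 = 0.05753 mmol/kg
pCO2 = [CO2*]/KH = 5.753×10^-5 / 2.818×10^-2 = 2040 μatm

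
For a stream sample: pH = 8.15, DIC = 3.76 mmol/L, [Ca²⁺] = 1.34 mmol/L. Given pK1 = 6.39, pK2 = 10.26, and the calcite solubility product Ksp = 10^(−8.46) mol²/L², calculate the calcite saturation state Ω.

α₂ = 1 / (1 + [H⁺]/K2 + [H⁺]²/(K1K2)) = 1 / (1 + 10^+2.11 + 10^+0.35)
   = 1 / (1 + 128.82 + 2.2387) = 1/132.06 = 0.007572
[CO3²⁻] = α₂ × DIC = 0.007572 × 3.76 = 0.02847 mmol/L
Ksp = 10^(−8.46) = 3.467×10^-9
Ω = [Ca²⁺][CO3²⁻]/Ksp = (1.34×10^-3)(2.847×10^-5) / 3.467×10^-9 = 11.0

Ω = 11.0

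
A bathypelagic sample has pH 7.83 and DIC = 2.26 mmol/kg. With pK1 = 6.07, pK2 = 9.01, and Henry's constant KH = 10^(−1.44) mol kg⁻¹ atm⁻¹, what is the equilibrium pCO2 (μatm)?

pCO2 = 998 μatm

α₀ = 1 / (1 + K1/[H⁺] + K1K2/[H⁺]²) = 1 / (1 + 10^+1.76 + 10^+0.58)
   = 1 / (1 + 57.544 + 3.8019) = 1/62.346 = 0.01604
[CO2*] = α₀ × DIC = 0.01604 × 2.26 = 0.03625 mmol/kg
pCO2 = [CO2*]/KH = 3.625×10^-5 / 3.631×10^-2 = 998 μatm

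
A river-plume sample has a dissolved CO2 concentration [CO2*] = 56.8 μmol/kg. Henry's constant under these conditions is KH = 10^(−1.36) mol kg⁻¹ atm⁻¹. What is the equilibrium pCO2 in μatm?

pCO2 = 1300 μatm

KH = 10^(−1.36) = 4.365×10^-2 mol kg⁻¹ atm⁻¹
pCO2 = [CO2*]/KH = 56.8×10^-6 / 4.365×10^-2 = 1.30×10^-3 atm = 1300 μatm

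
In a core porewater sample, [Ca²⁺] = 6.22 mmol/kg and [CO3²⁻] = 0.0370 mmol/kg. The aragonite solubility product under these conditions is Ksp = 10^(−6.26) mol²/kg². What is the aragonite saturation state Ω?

Ω = 0.419

Ksp = 10^(−6.26) = 5.495×10^-7
Ω = [Ca²⁺][CO3²⁻]/Ksp = (6.22×10^-3)(0.0370×10^-3) / 5.495×10^-7 = 0.419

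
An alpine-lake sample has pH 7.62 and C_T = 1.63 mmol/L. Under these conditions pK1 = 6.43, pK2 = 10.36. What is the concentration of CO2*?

[CO2*] = 0.0987 mmol/L

α₀ = 1 / (1 + K1/[H⁺] + K1K2/[H⁺]²) = 1 / (1 + 10^+1.19 + 10^-1.55)
   = 1 / (1 + 15.488 + 0.028184) = 1/16.516 = 0.06055
[CO2*] = α₀ × DIC = 0.06055 × 1.63 = 0.0987 mmol/L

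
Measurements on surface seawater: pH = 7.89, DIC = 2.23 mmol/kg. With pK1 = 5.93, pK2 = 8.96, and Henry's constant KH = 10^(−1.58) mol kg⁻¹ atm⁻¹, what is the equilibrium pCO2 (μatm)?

pCO2 = 848 μatm

α₀ = 1 / (1 + K1/[H⁺] + K1K2/[H⁺]²) = 1 / (1 + 10^+1.96 + 10^+0.89)
   = 1 / (1 + 91.201 + 7.7625) = 1/99.964 = 0.01000
[CO2*] = α₀ × DIC = 0.01000 × 2.23 = 0.02231 mmol/kg
pCO2 = [CO2*]/KH = 2.231×10^-5 / 2.630×10^-2 = 848 μatm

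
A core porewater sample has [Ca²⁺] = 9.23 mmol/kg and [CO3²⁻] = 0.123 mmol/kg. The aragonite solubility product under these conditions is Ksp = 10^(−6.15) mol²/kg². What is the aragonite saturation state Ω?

Ω = 1.60

Ksp = 10^(−6.15) = 7.079×10^-7
Ω = [Ca²⁺][CO3²⁻]/Ksp = (9.23×10^-3)(0.123×10^-3) / 7.079×10^-7 = 1.60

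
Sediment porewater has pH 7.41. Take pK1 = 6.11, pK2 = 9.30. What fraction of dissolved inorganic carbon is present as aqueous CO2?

α₀ = 0.0471

α₀ = 1 / (1 + K1/[H⁺] + K1K2/[H⁺]²) = 1 / (1 + 10^+1.30 + 10^-0.59)
   = 1 / (1 + 19.953 + 0.25704) = 1/21.210 = 0.04715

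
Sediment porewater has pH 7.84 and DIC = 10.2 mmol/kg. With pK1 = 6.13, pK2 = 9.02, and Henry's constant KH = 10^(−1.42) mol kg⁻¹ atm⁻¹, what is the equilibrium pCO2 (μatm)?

pCO2 = 4820 μatm

α₀ = 1 / (1 + K1/[H⁺] + K1K2/[H⁺]²) = 1 / (1 + 10^+1.71 + 10^+0.53)
   = 1 / (1 + 51.286 + 3.3884) = 1/55.675 = 0.01796
[CO2*] = α₀ × DIC = 0.01796 × 10.2 = 0.1832 mmol/kg
pCO2 = [CO2*]/KH = 1.832×10^-4 / 3.802×10^-2 = 4820 μatm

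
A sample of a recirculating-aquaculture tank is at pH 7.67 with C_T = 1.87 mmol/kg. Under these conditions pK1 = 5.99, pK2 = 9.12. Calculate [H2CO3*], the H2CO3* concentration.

[CO2*] = 0.0370 mmol/kg

α₀ = 1 / (1 + K1/[H⁺] + K1K2/[H⁺]²) = 1 / (1 + 10^+1.68 + 10^+0.23)
   = 1 / (1 + 47.863 + 1.6982) = 1/50.561 = 0.01978
[CO2*] = α₀ × DIC = 0.01978 × 1.87 = 0.0370 mmol/kg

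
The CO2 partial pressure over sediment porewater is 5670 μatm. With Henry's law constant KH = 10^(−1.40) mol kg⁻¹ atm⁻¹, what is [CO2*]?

[CO2*] = 226 μmol/kg

KH = 10^(−1.40) = 3.981×10^-2 mol kg⁻¹ atm⁻¹
[CO2*] = KH · pCO2 = 3.981×10^-2 × 5670×10^-6 atm = 2.26×10^-4 mol/kg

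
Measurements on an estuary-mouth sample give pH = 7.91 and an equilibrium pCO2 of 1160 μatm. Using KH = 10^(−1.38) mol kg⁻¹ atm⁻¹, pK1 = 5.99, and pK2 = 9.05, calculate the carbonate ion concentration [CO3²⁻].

[CO2*] = KH · pCO2 = 10^(−1.38) × 1160×10^-6 = 4.836×10^-5 mol/kg
α₀ = 1/(1 + K1/[H⁺] + K1K2/[H⁺]²) = 1/(1 + 10^+1.92 + 10^+0.78) = 0.01109
DIC = [CO2*]/α₀ = 4.836×10^-5 / 0.01109 = 4.362 mmol/kg
[CO3²⁻] = α₂·DIC; α₂ = 0.06680, so [CO3²⁻] = 0.06680 × 4.362 = 0.291 mmol/kg

[CO3²⁻] = 0.291 mmol/kg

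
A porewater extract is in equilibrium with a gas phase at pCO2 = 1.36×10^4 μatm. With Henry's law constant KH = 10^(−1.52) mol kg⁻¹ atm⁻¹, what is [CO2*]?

[CO2*] = 411 μmol/kg

KH = 10^(−1.52) = 3.020×10^-2 mol kg⁻¹ atm⁻¹
[CO2*] = KH · pCO2 = 3.020×10^-2 × 1.36×10^4×10^-6 atm = 4.11×10^-4 mol/kg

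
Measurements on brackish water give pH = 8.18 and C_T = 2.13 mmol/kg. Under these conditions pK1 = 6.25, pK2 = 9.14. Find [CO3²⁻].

α₂ = 1 / (1 + [H⁺]/K2 + [H⁺]²/(K1K2)) = 1 / (1 + 10^+0.96 + 10^-0.97)
   = 1 / (1 + 9.1201 + 0.10715) = 1/10.227 = 0.09778
[CO3²⁻] = α₂ × DIC = 0.09778 × 2.13 = 0.208 mmol/kg

[CO3²⁻] = 0.208 mmol/kg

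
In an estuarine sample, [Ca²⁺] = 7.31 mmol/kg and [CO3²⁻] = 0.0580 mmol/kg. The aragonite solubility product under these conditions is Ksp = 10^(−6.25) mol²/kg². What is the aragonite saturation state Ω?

Ksp = 10^(−6.25) = 5.623×10^-7
Ω = [Ca²⁺][CO3²⁻]/Ksp = (7.31×10^-3)(0.0580×10^-3) / 5.623×10^-7 = 0.754

Ω = 0.754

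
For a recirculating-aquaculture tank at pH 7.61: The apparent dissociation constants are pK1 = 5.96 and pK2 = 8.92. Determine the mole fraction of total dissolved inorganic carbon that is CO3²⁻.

α₂ = 1 / (1 + [H⁺]/K2 + [H⁺]²/(K1K2)) = 1 / (1 + 10^+1.31 + 10^-0.34)
   = 1 / (1 + 20.417 + 0.45709) = 1/21.874 = 0.04572

α₂ = 0.0457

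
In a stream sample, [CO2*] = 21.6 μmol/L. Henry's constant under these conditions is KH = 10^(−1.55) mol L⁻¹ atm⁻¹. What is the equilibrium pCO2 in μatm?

pCO2 = 766 μatm

KH = 10^(−1.55) = 2.818×10^-2 mol L⁻¹ atm⁻¹
pCO2 = [CO2*]/KH = 21.6×10^-6 / 2.818×10^-2 = 7.66×10^-4 atm = 766 μatm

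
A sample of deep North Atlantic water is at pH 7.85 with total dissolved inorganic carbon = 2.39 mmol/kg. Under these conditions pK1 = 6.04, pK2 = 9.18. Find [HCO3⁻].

[HCO3⁻] = 2.25 mmol/kg

α₁ = 1 / (1 + [H⁺]/K1 + K2/[H⁺]) = 1 / (1 + 10^-1.81 + 10^-1.33)
   = 1 / (1 + 0.015488 + 0.046774) = 1/1.0623 = 0.9414
[HCO3⁻] = α₁ × DIC = 0.9414 × 2.39 = 2.25 mmol/kg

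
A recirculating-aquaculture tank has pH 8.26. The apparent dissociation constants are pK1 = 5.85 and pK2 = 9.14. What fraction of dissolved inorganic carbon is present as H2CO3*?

α₀ = 1 / (1 + K1/[H⁺] + K1K2/[H⁺]²) = 1 / (1 + 10^+2.41 + 10^+1.53)
   = 1 / (1 + 257.04 + 33.884) = 1/291.92 = 0.003426

α₀ = 0.00343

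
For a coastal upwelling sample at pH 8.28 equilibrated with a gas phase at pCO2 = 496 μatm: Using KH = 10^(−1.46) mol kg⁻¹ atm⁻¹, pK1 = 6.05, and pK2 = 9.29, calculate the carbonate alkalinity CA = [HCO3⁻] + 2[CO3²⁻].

[CO2*] = KH · pCO2 = 10^(−1.46) × 496×10^-6 = 1.720×10^-5 mol/kg
α₀ = 1/(1 + K1/[H⁺] + K1K2/[H⁺]²) = 1/(1 + 10^+2.23 + 10^+1.22) = 0.005336
DIC = [CO2*]/α₀ = 1.720×10^-5 / 0.005336 = 3.223 mmol/kg
CA = (α₁ + 2α₂)·DIC = (0.9061 + 2×0.08855) × 3.223 = 3.49 mmol/kg

CA = 3.49 mmol/kg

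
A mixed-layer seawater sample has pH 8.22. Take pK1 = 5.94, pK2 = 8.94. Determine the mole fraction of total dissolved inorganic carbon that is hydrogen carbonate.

α₁ = 0.836

α₁ = 1 / (1 + [H⁺]/K1 + K2/[H⁺]) = 1 / (1 + 10^-2.28 + 10^-0.72)
   = 1 / (1 + 0.0052481 + 0.19055) = 1/1.1958 = 0.8363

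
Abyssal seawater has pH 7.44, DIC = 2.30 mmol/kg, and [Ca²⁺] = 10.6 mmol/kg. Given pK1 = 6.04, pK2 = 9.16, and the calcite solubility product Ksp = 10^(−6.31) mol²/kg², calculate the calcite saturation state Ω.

Ω = 0.896

α₂ = 1 / (1 + [H⁺]/K2 + [H⁺]²/(K1K2)) = 1 / (1 + 10^+1.72 + 10^+0.32)
   = 1 / (1 + 52.481 + 2.0893) = 1/55.570 = 0.01800
[CO3²⁻] = α₂ × DIC = 0.01800 × 2.30 = 0.04139 mmol/kg
Ksp = 10^(−6.31) = 4.898×10^-7
Ω = [Ca²⁺][CO3²⁻]/Ksp = (10.6×10^-3)(4.139×10^-5) / 4.898×10^-7 = 0.896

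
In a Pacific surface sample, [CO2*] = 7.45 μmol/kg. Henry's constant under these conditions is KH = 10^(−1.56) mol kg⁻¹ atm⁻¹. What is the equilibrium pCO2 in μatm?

pCO2 = 270 μatm

KH = 10^(−1.56) = 2.754×10^-2 mol kg⁻¹ atm⁻¹
pCO2 = [CO2*]/KH = 7.45×10^-6 / 2.754×10^-2 = 2.70×10^-4 atm = 270 μatm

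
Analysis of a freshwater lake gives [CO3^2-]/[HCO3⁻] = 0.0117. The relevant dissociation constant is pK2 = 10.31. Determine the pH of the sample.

pH = 8.38

From K2 = [H⁺][CO3^2-]/[HCO3⁻]:  pH = pK2 + log₁₀([CO3^2-]/[HCO3⁻])
log₁₀(0.0117) = -1.932
pH = 10.31 + (-1.932) = 8.38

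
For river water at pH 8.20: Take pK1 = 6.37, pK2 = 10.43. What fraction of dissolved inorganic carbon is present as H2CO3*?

α₀ = 0.0145

α₀ = 1 / (1 + K1/[H⁺] + K1K2/[H⁺]²) = 1 / (1 + 10^+1.83 + 10^-0.40)
   = 1 / (1 + 67.608 + 0.39811) = 1/69.006 = 0.01449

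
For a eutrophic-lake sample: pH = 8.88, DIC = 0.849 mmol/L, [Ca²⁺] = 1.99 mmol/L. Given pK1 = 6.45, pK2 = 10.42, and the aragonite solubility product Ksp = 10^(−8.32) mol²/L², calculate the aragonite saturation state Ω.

Ω = 9.86

α₂ = 1 / (1 + [H⁺]/K2 + [H⁺]²/(K1K2)) = 1 / (1 + 10^+1.54 + 10^-0.89)
   = 1 / (1 + 34.674 + 0.12882) = 1/35.803 = 0.02793
[CO3²⁻] = α₂ × DIC = 0.02793 × 0.849 = 0.02371 mmol/L
Ksp = 10^(−8.32) = 4.786×10^-9
Ω = [Ca²⁺][CO3²⁻]/Ksp = (1.99×10^-3)(2.371×10^-5) / 4.786×10^-9 = 9.86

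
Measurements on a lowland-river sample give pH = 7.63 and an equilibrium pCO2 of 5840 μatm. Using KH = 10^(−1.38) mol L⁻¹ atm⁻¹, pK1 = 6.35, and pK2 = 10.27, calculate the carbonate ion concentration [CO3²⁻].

[CO3²⁻] = 10.6 μmol/L

[CO2*] = KH · pCO2 = 10^(−1.38) × 5840×10^-6 = 2.435×10^-4 mol/L
α₀ = 1/(1 + K1/[H⁺] + K1K2/[H⁺]²) = 1/(1 + 10^+1.28 + 10^-1.36) = 0.04976
DIC = [CO2*]/α₀ = 2.435×10^-4 / 0.04976 = 4.893 mmol/L
[CO3²⁻] = α₂·DIC; α₂ = 0.002172, so [CO3²⁻] = 0.002172 × 4.893 = 0.0106 mmol/L = 10.6 μmol/L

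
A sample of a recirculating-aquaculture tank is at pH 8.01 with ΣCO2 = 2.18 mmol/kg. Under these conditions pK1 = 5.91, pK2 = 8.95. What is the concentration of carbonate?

[CO3²⁻] = 0.223 mmol/kg

α₂ = 1 / (1 + [H⁺]/K2 + [H⁺]²/(K1K2)) = 1 / (1 + 10^+0.94 + 10^-1.16)
   = 1 / (1 + 8.7096 + 0.069183) = 1/9.7788 = 0.1023
[CO3²⁻] = α₂ × DIC = 0.1023 × 2.18 = 0.223 mmol/kg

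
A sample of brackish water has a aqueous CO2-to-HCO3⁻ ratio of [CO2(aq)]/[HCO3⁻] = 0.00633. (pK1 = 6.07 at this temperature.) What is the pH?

From K1 = [H⁺][HCO3⁻]/[CO2(aq)]:  pH = pK1 − log₁₀([CO2(aq)]/[HCO3⁻])
log₁₀(0.00633) = -2.199
pH = 6.07 − (-2.199) = 8.27

pH = 8.27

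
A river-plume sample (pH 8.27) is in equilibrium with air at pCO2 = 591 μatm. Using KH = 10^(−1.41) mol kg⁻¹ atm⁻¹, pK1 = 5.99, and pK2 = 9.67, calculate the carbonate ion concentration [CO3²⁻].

[CO3²⁻] = 0.174 mmol/kg

[CO2*] = KH · pCO2 = 10^(−1.41) × 591×10^-6 = 2.299×10^-5 mol/kg
α₀ = 1/(1 + K1/[H⁺] + K1K2/[H⁺]²) = 1/(1 + 10^+2.28 + 10^+0.88) = 0.005022
DIC = [CO2*]/α₀ = 2.299×10^-5 / 0.005022 = 4.579 mmol/kg
[CO3²⁻] = α₂·DIC; α₂ = 0.03809, so [CO3²⁻] = 0.03809 × 4.579 = 0.174 mmol/kg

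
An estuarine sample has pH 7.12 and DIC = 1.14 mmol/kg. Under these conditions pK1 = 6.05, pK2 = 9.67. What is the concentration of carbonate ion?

α₂ = 1 / (1 + [H⁺]/K2 + [H⁺]²/(K1K2)) = 1 / (1 + 10^+2.55 + 10^+1.48)
   = 1 / (1 + 354.81 + 30.200) = 1/386.01 = 0.002591
[CO3²⁻] = α₂ × DIC = 0.002591 × 1.14 = 0.00295 mmol/kg = 2.95 μmol/kg

[CO3²⁻] = 2.95 μmol/kg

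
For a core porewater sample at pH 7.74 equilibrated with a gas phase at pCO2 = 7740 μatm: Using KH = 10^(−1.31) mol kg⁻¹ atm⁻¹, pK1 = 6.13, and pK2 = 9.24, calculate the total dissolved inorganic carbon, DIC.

[CO2*] = KH · pCO2 = 10^(−1.31) × 7740×10^-6 = 3.791×10^-4 mol/kg
α₀ = 1/(1 + K1/[H⁺] + K1K2/[H⁺]²) = 1/(1 + 10^+1.61 + 10^+0.11) = 0.02324
DIC = [CO2*]/α₀ = 3.791×10^-4 / 0.02324 = 16.3 mmol/kg

DIC = 16.3 mmol/kg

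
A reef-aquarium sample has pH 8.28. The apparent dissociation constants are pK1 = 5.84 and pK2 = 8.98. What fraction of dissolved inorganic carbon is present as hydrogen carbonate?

α₁ = 0.831

α₁ = 1 / (1 + [H⁺]/K1 + K2/[H⁺]) = 1 / (1 + 10^-2.44 + 10^-0.70)
   = 1 / (1 + 0.0036308 + 0.19953) = 1/1.2032 = 0.8311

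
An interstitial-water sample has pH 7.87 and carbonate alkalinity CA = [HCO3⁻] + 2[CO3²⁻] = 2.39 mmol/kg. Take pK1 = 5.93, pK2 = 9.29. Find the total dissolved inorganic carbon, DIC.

DIC = 2.33 mmol/kg

CA = [HCO3⁻] + 2[CO3²⁻] = (α₁ + 2α₂)·DIC
At pH 7.87: [H⁺]/K1 = 10^-1.94 = 0.011482, K2/[H⁺] = 10^-1.42 = 0.038019
α₁ = 1/(1 + 0.011482 + 0.038019) = 1/1.0495 = 0.9528; α₂ = α₁·K2/[H⁺] = 0.03623
α₁ + 2α₂ = 1.0253
DIC = CA / (α₁ + 2α₂) = 2.39 / 1.0253 = 2.33 mmol/kg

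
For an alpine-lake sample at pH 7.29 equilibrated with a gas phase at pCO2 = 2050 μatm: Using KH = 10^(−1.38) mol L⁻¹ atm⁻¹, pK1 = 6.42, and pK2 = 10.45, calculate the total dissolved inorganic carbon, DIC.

[CO2*] = KH · pCO2 = 10^(−1.38) × 2050×10^-6 = 8.546×10^-5 mol/L
α₀ = 1/(1 + K1/[H⁺] + K1K2/[H⁺]²) = 1/(1 + 10^+0.87 + 10^-2.29) = 0.1188
DIC = [CO2*]/α₀ = 8.546×10^-5 / 0.1188 = 0.719 mmol/L

DIC = 0.719 mmol/L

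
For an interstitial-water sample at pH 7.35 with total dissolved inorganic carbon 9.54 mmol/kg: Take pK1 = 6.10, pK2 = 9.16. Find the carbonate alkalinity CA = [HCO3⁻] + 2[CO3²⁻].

CA = [HCO3⁻] + 2[CO3²⁻] = (α₁ + 2α₂)·DIC
At pH 7.35: [H⁺]/K1 = 10^-1.25 = 0.056234, K2/[H⁺] = 10^-1.81 = 0.015488
α₁ = 1/(1 + 0.056234 + 0.015488) = 1/1.0717 = 0.9331; α₂ = α₁·K2/[H⁺] = 0.01445
α₁ + 2α₂ = 0.9620
CA = 0.9620 × 9.54 = 9.18 mmol/kg

CA = 9.18 mmol/kg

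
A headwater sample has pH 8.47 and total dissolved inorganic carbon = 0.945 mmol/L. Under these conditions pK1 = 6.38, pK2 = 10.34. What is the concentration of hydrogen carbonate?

α₁ = 1 / (1 + [H⁺]/K1 + K2/[H⁺]) = 1 / (1 + 10^-2.09 + 10^-1.87)
   = 1 / (1 + 0.0081283 + 0.013490) = 1/1.0216 = 0.9788
[HCO3⁻] = α₁ × DIC = 0.9788 × 0.945 = 0.925 mmol/L

[HCO3⁻] = 0.925 mmol/L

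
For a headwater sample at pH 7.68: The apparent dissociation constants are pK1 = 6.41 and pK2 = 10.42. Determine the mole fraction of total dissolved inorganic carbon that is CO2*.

α₀ = 0.0509

α₀ = 1 / (1 + K1/[H⁺] + K1K2/[H⁺]²) = 1 / (1 + 10^+1.27 + 10^-1.47)
   = 1 / (1 + 18.621 + 0.033884) = 1/19.655 = 0.05088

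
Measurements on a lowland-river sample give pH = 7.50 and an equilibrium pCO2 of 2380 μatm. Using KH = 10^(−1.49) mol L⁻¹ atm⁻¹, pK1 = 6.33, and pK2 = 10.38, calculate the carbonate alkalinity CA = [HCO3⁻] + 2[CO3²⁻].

CA = 1.14 mmol/L

[CO2*] = KH · pCO2 = 10^(−1.49) × 2380×10^-6 = 7.702×10^-5 mol/L
α₀ = 1/(1 + K1/[H⁺] + K1K2/[H⁺]²) = 1/(1 + 10^+1.17 + 10^-1.71) = 0.06325
DIC = [CO2*]/α₀ = 7.702×10^-5 / 0.06325 = 1.218 mmol/L
CA = (α₁ + 2α₂)·DIC = (0.9355 + 2×0.001233) × 1.218 = 1.14 mmol/L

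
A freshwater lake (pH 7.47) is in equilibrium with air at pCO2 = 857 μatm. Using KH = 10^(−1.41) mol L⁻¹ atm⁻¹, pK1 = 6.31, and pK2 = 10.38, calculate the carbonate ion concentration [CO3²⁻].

[CO2*] = KH · pCO2 = 10^(−1.41) × 857×10^-6 = 3.334×10^-5 mol/L
α₀ = 1/(1 + K1/[H⁺] + K1K2/[H⁺]²) = 1/(1 + 10^+1.16 + 10^-1.75) = 0.06463
DIC = [CO2*]/α₀ = 3.334×10^-5 / 0.06463 = 0.5159 mmol/L
[CO3²⁻] = α₂·DIC; α₂ = 0.001149, so [CO3²⁻] = 0.001149 × 0.5159 = 0.000593 mmol/L = 0.593 μmol/L

[CO3²⁻] = 0.593 μmol/L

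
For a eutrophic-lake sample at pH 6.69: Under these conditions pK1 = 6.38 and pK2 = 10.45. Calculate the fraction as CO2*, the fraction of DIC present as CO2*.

α₀ = 0.329

α₀ = 1 / (1 + K1/[H⁺] + K1K2/[H⁺]²) = 1 / (1 + 10^+0.31 + 10^-3.45)
   = 1 / (1 + 2.0417 + 0.00035481) = 1/3.0421 = 0.3287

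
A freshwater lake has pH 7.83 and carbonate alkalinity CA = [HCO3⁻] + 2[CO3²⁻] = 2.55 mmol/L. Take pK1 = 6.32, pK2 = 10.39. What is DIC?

CA = [HCO3⁻] + 2[CO3²⁻] = (α₁ + 2α₂)·DIC
At pH 7.83: [H⁺]/K1 = 10^-1.51 = 0.030903, K2/[H⁺] = 10^-2.56 = 0.0027542
α₁ = 1/(1 + 0.030903 + 0.0027542) = 1/1.0337 = 0.9674; α₂ = α₁·K2/[H⁺] = 0.002665
α₁ + 2α₂ = 0.9728
DIC = CA / (α₁ + 2α₂) = 2.55 / 0.9728 = 2.62 mmol/L

DIC = 2.62 mmol/L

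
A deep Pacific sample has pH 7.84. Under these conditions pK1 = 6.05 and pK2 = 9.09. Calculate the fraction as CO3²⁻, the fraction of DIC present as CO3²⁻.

α₂ = 1 / (1 + [H⁺]/K2 + [H⁺]²/(K1K2)) = 1 / (1 + 10^+1.25 + 10^-0.54)
   = 1 / (1 + 17.783 + 0.28840) = 1/19.071 = 0.05244

α₂ = 0.0524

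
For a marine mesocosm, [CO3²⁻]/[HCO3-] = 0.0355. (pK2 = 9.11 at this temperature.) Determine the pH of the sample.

From K2 = [H⁺][CO3²⁻]/[HCO3-]:  pH = pK2 + log₁₀([CO3²⁻]/[HCO3-])
log₁₀(0.0355) = -1.450
pH = 9.11 + (-1.450) = 7.66

pH = 7.66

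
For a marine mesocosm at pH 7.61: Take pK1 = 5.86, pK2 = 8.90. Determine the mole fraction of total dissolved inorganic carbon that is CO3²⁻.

α₂ = 0.0480

α₂ = 1 / (1 + [H⁺]/K2 + [H⁺]²/(K1K2)) = 1 / (1 + 10^+1.29 + 10^-0.46)
   = 1 / (1 + 19.498 + 0.34674) = 1/20.845 = 0.04797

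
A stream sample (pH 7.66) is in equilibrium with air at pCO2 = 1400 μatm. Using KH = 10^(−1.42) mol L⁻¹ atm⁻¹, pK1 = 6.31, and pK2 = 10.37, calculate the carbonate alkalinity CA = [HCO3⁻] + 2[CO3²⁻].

CA = 1.20 mmol/L

[CO2*] = KH · pCO2 = 10^(−1.42) × 1400×10^-6 = 5.323×10^-5 mol/L
α₀ = 1/(1 + K1/[H⁺] + K1K2/[H⁺]²) = 1/(1 + 10^+1.35 + 10^-1.36) = 0.04268
DIC = [CO2*]/α₀ = 5.323×10^-5 / 0.04268 = 1.247 mmol/L
CA = (α₁ + 2α₂)·DIC = (0.9555 + 2×0.001863) × 1.247 = 1.20 mmol/L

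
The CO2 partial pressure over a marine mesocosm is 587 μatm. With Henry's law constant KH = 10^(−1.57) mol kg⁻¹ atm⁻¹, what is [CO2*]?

KH = 10^(−1.57) = 2.692×10^-2 mol kg⁻¹ atm⁻¹
[CO2*] = KH · pCO2 = 2.692×10^-2 × 587×10^-6 atm = 1.58×10^-5 mol/kg

[CO2*] = 15.8 μmol/kg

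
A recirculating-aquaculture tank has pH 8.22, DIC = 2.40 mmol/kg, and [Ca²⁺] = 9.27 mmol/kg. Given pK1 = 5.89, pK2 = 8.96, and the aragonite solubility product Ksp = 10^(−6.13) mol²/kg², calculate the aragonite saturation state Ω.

Ω = 4.60

α₂ = 1 / (1 + [H⁺]/K2 + [H⁺]²/(K1K2)) = 1 / (1 + 10^+0.74 + 10^-1.59)
   = 1 / (1 + 5.4954 + 0.025704) = 1/6.5211 = 0.1533
[CO3²⁻] = α₂ × DIC = 0.1533 × 2.40 = 0.3680 mmol/kg
Ksp = 10^(−6.13) = 7.413×10^-7
Ω = [Ca²⁺][CO3²⁻]/Ksp = (9.27×10^-3)(3.680×10^-4) / 7.413×10^-7 = 4.60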